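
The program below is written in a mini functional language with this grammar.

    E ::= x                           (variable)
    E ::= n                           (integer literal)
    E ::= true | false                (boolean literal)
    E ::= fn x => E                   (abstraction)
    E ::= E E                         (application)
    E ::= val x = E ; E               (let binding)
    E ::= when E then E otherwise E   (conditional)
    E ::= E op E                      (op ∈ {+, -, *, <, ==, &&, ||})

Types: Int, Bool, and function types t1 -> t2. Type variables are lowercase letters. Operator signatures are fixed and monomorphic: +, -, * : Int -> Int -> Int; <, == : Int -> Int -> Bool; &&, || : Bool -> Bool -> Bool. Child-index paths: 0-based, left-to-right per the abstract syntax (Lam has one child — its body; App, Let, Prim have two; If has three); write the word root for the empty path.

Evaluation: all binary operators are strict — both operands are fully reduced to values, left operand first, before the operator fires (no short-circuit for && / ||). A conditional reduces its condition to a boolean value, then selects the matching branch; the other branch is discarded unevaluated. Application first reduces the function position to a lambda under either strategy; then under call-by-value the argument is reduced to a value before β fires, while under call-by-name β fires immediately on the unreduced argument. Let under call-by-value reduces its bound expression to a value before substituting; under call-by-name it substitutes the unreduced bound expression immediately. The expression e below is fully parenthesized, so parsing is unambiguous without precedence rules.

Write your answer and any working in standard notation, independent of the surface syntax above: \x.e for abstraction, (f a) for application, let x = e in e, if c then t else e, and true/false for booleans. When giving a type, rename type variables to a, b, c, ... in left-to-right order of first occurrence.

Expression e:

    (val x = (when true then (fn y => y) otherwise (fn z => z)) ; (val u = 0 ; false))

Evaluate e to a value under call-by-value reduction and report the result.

Derivation:
step 0: (let x = (if true then (\y.y) else (\z.z)) in (let u = 0 in false))
step 1: [if@0] (let x = (\y.y) in (let u = 0 in false))
step 2: [let@root] (let u = 0 in false)
step 3: [let@root] false

Answer: false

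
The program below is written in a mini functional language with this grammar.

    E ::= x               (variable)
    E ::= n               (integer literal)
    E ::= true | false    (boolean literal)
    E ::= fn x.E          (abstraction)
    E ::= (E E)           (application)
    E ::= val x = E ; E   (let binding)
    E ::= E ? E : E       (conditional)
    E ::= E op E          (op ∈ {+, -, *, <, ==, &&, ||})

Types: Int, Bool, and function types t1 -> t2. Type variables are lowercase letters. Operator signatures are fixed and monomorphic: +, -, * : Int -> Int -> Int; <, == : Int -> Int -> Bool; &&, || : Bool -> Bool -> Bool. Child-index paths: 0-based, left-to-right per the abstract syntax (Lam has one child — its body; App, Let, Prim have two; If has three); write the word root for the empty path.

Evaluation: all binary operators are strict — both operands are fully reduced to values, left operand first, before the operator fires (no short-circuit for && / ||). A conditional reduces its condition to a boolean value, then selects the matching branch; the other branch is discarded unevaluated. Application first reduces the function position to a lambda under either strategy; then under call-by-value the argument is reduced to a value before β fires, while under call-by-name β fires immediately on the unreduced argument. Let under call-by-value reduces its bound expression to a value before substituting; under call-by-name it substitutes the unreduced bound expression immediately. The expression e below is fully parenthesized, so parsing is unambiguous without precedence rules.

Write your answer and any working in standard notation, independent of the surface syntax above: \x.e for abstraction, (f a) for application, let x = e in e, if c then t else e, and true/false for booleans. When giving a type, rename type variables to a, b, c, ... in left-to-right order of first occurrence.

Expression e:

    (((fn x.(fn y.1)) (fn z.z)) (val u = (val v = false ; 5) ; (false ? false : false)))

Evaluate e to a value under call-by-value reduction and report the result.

Trace:
step 0: (((\x.(\y.1)) (\z.z)) (let u = (let v = false in 5) in (if false then false else false)))
step 1: [beta@0] ((\y.1) (let u = (let v = false in 5) in (if false then false else false)))
step 2: [let@1.0] ((\y.1) (let u = 5 in (if false then false else false)))
step 3: [let@1] ((\y.1) (if false then false else false))
step 4: [if@1] ((\y.1) false)
step 5: [beta@root] 1

Answer: 1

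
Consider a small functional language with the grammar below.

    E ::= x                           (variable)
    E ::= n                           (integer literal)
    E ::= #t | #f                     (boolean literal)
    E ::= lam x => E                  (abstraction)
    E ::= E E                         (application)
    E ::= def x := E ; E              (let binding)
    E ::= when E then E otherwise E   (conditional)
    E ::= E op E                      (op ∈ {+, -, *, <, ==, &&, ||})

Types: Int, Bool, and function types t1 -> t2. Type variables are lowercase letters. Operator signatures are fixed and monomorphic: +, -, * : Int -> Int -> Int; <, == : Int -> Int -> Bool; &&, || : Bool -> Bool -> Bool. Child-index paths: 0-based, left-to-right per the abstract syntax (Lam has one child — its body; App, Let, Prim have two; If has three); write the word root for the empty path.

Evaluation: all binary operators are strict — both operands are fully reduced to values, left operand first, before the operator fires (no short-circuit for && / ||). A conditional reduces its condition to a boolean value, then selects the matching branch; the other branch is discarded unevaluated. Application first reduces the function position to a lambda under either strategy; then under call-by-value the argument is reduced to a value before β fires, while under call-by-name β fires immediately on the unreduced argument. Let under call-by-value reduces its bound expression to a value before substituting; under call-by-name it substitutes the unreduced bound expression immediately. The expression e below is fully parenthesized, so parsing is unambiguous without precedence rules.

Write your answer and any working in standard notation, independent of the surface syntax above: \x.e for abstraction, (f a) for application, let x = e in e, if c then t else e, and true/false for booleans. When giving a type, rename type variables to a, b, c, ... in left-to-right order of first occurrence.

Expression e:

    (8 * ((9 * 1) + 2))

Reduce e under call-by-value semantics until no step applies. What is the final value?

Answer: 88

Working:
step 0: (8 * ((9 * 1) + 2))
step 1: [delta@1.0] (8 * (9 + 2))
step 2: [delta@1] (8 * 11)
step 3: [delta@root] 88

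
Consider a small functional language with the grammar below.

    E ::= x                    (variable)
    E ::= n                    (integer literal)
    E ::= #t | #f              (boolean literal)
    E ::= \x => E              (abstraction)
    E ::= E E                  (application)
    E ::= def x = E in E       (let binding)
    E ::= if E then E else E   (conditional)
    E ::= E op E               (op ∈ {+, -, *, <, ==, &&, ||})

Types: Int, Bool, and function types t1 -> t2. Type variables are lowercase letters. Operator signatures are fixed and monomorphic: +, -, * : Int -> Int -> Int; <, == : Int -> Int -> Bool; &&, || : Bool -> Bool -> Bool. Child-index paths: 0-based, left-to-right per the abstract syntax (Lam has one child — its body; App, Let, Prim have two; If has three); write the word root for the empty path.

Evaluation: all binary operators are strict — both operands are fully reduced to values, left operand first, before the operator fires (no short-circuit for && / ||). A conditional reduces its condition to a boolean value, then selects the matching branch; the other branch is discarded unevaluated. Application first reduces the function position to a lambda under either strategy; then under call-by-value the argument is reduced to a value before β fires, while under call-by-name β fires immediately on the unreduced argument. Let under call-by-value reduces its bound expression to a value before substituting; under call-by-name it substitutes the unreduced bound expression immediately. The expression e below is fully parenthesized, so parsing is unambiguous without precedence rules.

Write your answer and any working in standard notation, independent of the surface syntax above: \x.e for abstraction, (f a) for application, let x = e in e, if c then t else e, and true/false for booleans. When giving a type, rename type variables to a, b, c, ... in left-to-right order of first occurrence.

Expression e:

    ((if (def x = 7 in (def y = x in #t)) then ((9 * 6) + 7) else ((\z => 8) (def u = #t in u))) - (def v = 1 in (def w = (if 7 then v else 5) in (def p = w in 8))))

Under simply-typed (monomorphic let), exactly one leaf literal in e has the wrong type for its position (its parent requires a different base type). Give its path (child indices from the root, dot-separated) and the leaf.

Answer: 1.1.0.0 : 7

Working:
let x : Int
x : Int
let y : Int
  unify Bool ~ Bool
  unify Int ~ Int
  unify Int ~ Int
  unify Int ~ Int
  unify Int ~ Int
\z._ : a -> Int
let u : Bool
u : Bool
  unify a -> Int ~ Bool -> b
  unify a ~ Bool
  unify Int ~ b
_ _ : Int
  unify Int ~ Int
  unify Int ~ Int
let v : Int
  unify Int ~ Bool
  FAIL: mismatch Int ~ Bool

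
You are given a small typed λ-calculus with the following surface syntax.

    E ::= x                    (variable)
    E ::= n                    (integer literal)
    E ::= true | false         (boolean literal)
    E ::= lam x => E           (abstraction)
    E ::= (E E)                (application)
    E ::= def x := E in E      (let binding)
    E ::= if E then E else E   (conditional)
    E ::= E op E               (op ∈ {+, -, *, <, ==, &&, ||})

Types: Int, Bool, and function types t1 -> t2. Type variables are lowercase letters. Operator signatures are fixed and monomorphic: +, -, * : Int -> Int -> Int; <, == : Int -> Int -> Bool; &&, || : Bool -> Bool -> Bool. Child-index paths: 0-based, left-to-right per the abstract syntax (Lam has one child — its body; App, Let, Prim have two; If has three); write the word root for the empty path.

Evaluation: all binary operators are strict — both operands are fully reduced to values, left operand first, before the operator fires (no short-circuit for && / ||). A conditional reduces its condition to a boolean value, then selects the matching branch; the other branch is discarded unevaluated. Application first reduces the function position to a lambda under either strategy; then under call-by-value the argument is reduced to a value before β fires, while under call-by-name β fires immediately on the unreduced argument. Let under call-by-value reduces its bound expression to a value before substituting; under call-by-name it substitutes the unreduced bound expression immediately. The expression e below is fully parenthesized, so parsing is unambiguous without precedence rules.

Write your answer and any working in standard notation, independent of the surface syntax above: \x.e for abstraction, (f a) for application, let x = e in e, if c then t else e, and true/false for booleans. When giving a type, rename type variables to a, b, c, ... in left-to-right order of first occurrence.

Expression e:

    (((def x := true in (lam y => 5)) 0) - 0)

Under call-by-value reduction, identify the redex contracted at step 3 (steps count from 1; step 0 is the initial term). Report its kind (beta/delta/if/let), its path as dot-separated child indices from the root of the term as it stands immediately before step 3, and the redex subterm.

Answer: delta at root : (5 - 0)

Trace:
step 0: (((let x = true in (\y.5)) 0) - 0)
step 1: [let@0.0] (((\y.5) 0) - 0)
step 2: [beta@0] (5 - 0)
step 3: [delta@root] 5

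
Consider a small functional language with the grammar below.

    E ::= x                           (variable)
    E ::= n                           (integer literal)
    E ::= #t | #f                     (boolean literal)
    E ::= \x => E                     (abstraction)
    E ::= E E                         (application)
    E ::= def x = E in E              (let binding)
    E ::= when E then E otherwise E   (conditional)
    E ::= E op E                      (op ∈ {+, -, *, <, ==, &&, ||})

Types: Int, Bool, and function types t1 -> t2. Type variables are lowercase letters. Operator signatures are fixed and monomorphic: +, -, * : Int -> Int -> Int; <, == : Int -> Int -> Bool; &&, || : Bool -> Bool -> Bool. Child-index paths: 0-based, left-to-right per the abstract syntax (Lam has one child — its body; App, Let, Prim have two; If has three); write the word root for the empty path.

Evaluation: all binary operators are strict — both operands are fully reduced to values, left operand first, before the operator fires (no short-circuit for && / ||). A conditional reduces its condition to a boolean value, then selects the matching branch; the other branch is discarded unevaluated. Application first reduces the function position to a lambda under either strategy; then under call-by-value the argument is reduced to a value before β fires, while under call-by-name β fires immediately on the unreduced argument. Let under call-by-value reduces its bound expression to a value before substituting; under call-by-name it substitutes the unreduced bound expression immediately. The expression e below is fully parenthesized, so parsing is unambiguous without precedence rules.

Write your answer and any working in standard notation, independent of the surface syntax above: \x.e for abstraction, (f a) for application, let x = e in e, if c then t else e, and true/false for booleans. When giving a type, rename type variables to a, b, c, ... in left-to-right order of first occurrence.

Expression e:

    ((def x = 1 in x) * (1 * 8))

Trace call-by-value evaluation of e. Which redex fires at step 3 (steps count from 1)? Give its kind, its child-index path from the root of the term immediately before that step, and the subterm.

Trace:
step 0: ((let x = 1 in x) * (1 * 8))
step 1: [let@0] (1 * (1 * 8))
step 2: [delta@1] (1 * 8)
step 3: [delta@root] 8

Answer: delta at root : (1 * 8)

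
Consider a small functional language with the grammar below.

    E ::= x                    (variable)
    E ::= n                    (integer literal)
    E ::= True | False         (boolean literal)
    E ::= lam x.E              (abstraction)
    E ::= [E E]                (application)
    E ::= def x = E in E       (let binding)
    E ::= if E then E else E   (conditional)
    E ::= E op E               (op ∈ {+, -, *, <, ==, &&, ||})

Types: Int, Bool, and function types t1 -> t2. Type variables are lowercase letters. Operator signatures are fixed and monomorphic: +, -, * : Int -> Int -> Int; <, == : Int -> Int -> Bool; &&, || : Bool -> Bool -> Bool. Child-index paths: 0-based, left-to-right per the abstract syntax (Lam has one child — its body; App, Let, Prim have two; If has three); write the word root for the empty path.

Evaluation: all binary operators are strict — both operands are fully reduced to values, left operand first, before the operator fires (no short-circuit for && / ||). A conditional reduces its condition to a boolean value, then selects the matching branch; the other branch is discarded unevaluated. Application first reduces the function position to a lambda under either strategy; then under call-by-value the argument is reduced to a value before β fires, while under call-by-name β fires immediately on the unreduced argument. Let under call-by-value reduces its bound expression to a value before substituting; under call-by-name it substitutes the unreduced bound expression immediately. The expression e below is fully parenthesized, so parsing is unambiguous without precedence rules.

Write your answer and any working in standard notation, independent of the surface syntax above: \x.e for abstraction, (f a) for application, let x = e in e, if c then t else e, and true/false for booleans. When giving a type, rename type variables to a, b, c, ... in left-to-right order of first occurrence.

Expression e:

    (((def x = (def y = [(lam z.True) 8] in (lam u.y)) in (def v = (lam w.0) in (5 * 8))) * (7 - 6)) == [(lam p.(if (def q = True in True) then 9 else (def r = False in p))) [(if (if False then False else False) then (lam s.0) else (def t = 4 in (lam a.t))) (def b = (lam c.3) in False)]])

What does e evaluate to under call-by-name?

Working:
step 0: (((let x = (let y = ((\z.true) 8) in (\u.y)) in (let v = (\w.0) in (5 * 8))) * (7 - 6)) == ((\p.(if (let q = true in true) then 9 else (let r = false in p))) ((if (if false then false else false) then (\s.0) else (let t = 4 in (\a.t))) (let b = (\c.3) in false))))
step 1: [let@0.0] (((let v = (\w.0) in (5 * 8)) * (7 - 6)) == ((\p.(if (let q = true in true) then 9 else (let r = false in p))) ((if (if false then false else false) then (\s.0) else (let t = 4 in (\a.t))) (let b = (\c.3) in false))))
step 2: [let@0.0] (((5 * 8) * (7 - 6)) == ((\p.(if (let q = true in true) then 9 else (let r = false in p))) ((if (if false then false else false) then (\s.0) else (let t = 4 in (\a.t))) (let b = (\c.3) in false))))
step 3: [delta@0.0] ((40 * (7 - 6)) == ((\p.(if (let q = true in true) then 9 else (let r = false in p))) ((if (if false then false else false) then (\s.0) else (let t = 4 in (\a.t))) (let b = (\c.3) in false))))
step 4: [delta@0.1] ((40 * 1) == ((\p.(if (let q = true in true) then 9 else (let r = false in p))) ((if (if false then false else false) then (\s.0) else (let t = 4 in (\a.t))) (let b = (\c.3) in false))))
step 5: [delta@0] (40 == ((\p.(if (let q = true in true) then 9 else (let r = false in p))) ((if (if false then false else false) then (\s.0) else (let t = 4 in (\a.t))) (let b = (\c.3) in false))))
step 6: [beta@1] (40 == (if (let q = true in true) then 9 else (let r = false in ((if (if false then false else false) then (\s.0) else (let t = 4 in (\a.t))) (let b = (\c.3) in false)))))
step 7: [let@1.0] (40 == (if true then 9 else (let r = false in ((if (if false then false else false) then (\s.0) else (let t = 4 in (\a.t))) (let b = (\c.3) in false)))))
step 8: [if@1] (40 == 9)
step 9: [delta@root] false

Answer: false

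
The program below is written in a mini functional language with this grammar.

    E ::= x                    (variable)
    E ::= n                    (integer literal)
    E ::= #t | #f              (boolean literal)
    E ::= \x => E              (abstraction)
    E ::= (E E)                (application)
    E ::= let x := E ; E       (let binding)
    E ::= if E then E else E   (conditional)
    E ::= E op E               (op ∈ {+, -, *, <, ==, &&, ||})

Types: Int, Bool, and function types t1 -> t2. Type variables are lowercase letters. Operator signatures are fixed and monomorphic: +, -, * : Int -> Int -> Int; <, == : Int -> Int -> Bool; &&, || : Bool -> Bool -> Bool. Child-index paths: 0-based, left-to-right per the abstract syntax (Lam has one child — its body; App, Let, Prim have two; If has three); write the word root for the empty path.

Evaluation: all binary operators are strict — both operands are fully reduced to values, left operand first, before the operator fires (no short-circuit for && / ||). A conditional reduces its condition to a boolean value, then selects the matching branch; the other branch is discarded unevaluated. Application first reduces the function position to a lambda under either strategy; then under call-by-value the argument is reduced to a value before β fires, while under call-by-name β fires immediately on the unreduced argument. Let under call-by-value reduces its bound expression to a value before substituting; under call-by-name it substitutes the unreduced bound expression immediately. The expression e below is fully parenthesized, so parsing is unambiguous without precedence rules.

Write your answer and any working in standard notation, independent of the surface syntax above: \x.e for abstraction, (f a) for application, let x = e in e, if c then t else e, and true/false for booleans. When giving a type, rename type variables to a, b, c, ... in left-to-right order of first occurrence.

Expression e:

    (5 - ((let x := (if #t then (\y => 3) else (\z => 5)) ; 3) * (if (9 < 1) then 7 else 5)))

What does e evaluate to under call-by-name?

Answer: -10

Derivation:
step 0: (5 - ((let x = (if true then (\y.3) else (\z.5)) in 3) * (if (9 < 1) then 7 else 5)))
step 1: [let@1.0] (5 - (3 * (if (9 < 1) then 7 else 5)))
step 2: [delta@1.1.0] (5 - (3 * (if false then 7 else 5)))
step 3: [if@1.1] (5 - (3 * 5))
step 4: [delta@1] (5 - 15)
step 5: [delta@root] -10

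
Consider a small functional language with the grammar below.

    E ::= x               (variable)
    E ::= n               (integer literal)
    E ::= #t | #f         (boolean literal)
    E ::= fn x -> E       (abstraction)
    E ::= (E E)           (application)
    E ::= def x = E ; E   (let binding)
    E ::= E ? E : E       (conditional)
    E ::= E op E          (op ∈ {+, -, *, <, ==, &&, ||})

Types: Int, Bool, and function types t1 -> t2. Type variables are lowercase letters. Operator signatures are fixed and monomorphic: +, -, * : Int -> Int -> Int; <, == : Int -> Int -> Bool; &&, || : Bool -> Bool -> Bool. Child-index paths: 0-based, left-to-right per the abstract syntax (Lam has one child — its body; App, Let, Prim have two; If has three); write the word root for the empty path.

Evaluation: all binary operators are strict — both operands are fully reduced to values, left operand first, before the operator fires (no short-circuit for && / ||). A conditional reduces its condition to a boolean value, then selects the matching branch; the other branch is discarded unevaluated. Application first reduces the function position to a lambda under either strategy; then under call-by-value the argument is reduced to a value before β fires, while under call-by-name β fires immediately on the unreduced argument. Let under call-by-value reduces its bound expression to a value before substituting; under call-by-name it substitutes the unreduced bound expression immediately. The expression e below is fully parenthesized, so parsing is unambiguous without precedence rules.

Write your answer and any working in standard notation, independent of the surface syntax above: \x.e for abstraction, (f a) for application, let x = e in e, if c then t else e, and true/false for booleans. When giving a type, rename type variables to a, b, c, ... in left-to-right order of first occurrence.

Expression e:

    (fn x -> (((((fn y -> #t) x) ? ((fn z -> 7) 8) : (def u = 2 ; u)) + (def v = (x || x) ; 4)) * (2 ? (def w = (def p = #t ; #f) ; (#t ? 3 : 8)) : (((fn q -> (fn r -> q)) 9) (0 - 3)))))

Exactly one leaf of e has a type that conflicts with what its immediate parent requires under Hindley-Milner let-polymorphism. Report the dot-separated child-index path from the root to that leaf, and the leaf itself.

Trace:
\y._ : b -> Bool
x : a
  unify b -> Bool ~ a -> c
  unify b ~ a
  unify Bool ~ c
_ _ : Bool
  unify Bool ~ Bool
\z._ : d -> Int
  unify d -> Int ~ Int -> e
  unify d ~ Int
  unify Int ~ e
_ _ : Int
let u : Int
u : Int
  unify Int ~ Int
  unify Int ~ Int
x : a
  unify a ~ Bool
x : Bool
  unify Bool ~ Bool
let v : Bool
  unify Int ~ Int
  unify Int ~ Int
  unify Int ~ Bool
  FAIL: mismatch Int ~ Bool

Answer: 0.1.0 : 2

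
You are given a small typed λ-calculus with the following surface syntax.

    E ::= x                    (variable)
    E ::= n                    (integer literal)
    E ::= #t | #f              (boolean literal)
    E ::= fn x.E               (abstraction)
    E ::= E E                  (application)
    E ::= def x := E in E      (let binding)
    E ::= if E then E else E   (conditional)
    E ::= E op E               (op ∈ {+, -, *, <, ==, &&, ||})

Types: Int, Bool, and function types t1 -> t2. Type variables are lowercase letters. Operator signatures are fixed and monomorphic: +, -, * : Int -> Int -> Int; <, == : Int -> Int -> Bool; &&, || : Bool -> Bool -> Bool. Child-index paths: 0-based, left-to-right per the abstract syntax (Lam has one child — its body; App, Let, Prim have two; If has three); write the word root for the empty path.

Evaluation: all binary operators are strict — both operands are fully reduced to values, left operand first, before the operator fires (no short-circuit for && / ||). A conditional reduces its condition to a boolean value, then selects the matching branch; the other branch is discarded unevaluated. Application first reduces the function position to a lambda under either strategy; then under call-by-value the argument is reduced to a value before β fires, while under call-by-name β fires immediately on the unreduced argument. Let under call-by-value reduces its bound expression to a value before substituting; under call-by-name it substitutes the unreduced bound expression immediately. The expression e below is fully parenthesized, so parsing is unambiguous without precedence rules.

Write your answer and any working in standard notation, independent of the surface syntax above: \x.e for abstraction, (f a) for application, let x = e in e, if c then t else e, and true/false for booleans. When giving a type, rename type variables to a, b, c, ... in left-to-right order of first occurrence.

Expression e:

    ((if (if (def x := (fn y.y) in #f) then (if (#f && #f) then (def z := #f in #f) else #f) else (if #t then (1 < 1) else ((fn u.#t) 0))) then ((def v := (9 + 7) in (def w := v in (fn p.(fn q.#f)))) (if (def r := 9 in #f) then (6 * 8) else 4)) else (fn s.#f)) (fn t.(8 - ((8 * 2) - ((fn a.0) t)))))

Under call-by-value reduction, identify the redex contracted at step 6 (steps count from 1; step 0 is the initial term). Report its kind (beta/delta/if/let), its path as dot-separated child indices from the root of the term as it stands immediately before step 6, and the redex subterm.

Answer: beta at root : ((\s.false) (\t.(8 - ((8 * 2) - ((\a.0) t)))))

Trace:
step 0: ((if (if (let x = (\y.y) in false) then (if (false && false) then (let z = false in false) else false) else (if true then (1 < 1) else ((\u.true) 0))) then ((let v = (9 + 7) in (let w = v in (\p.(\q.false)))) (if (let r = 9 in false) then (6 * 8) else 4)) else (\s.false)) (\t.(8 - ((8 * 2) - ((\a.0) t)))))
step 1: [let@0.0.0] ((if (if false then (if (false && false) then (let z = false in false) else false) else (if true then (1 < 1) else ((\u.true) 0))) then ((let v = (9 + 7) in (let w = v in (\p.(\q.false)))) (if (let r = 9 in false) then (6 * 8) else 4)) else (\s.false)) (\t.(8 - ((8 * 2) - ((\a.0) t)))))
step 2: [if@0.0] ((if (if true then (1 < 1) else ((\u.true) 0)) then ((let v = (9 + 7) in (let w = v in (\p.(\q.false)))) (if (let r = 9 in false) then (6 * 8) else 4)) else (\s.false)) (\t.(8 - ((8 * 2) - ((\a.0) t)))))
step 3: [if@0.0] ((if (1 < 1) then ((let v = (9 + 7) in (let w = v in (\p.(\q.false)))) (if (let r = 9 in false) then (6 * 8) else 4)) else (\s.false)) (\t.(8 - ((8 * 2) - ((\a.0) t)))))
step 4: [delta@0.0] ((if false then ((let v = (9 + 7) in (let w = v in (\p.(\q.false)))) (if (let r = 9 in false) then (6 * 8) else 4)) else (\s.false)) (\t.(8 - ((8 * 2) - ((\a.0) t)))))
step 5: [if@0] ((\s.false) (\t.(8 - ((8 * 2) - ((\a.0) t)))))
step 6: [beta@root] false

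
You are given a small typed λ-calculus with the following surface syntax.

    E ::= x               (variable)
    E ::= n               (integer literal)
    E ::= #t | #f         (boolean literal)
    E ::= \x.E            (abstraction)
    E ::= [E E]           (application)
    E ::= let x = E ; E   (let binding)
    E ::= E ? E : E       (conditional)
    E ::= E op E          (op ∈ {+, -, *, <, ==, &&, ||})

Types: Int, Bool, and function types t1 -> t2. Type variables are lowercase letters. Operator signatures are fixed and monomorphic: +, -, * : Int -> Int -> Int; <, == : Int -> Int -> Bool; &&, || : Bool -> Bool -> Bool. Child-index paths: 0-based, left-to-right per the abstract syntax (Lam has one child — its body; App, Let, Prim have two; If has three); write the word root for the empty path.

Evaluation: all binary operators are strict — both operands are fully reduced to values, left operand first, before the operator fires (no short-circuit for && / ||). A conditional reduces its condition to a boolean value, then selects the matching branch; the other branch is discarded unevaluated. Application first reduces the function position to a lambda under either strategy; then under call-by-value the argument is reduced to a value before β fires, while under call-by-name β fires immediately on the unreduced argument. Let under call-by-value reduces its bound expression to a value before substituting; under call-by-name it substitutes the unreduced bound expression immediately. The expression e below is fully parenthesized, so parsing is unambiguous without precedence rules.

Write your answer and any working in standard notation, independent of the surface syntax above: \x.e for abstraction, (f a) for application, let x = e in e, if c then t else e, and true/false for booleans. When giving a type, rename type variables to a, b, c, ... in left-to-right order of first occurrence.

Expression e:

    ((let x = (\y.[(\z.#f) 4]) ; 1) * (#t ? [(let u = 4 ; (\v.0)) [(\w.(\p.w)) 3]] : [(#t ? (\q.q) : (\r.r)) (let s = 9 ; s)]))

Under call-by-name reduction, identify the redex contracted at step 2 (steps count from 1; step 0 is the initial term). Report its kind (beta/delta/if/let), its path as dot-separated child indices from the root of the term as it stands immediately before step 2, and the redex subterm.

Answer: if at 1 : (if true then ((let u = 4 in (\v.0)) ((\w.(\p.w)) 3)) else ((if true then (\q.q) else (\r.r)) (let s = 9 in s)))

Trace:
step 0: ((let x = (\y.((\z.false) 4)) in 1) * (if true then ((let u = 4 in (\v.0)) ((\w.(\p.w)) 3)) else ((if true then (\q.q) else (\r.r)) (let s = 9 in s))))
step 1: [let@0] (1 * (if true then ((let u = 4 in (\v.0)) ((\w.(\p.w)) 3)) else ((if true then (\q.q) else (\r.r)) (let s = 9 in s))))
step 2: [if@1] (1 * ((let u = 4 in (\v.0)) ((\w.(\p.w)) 3)))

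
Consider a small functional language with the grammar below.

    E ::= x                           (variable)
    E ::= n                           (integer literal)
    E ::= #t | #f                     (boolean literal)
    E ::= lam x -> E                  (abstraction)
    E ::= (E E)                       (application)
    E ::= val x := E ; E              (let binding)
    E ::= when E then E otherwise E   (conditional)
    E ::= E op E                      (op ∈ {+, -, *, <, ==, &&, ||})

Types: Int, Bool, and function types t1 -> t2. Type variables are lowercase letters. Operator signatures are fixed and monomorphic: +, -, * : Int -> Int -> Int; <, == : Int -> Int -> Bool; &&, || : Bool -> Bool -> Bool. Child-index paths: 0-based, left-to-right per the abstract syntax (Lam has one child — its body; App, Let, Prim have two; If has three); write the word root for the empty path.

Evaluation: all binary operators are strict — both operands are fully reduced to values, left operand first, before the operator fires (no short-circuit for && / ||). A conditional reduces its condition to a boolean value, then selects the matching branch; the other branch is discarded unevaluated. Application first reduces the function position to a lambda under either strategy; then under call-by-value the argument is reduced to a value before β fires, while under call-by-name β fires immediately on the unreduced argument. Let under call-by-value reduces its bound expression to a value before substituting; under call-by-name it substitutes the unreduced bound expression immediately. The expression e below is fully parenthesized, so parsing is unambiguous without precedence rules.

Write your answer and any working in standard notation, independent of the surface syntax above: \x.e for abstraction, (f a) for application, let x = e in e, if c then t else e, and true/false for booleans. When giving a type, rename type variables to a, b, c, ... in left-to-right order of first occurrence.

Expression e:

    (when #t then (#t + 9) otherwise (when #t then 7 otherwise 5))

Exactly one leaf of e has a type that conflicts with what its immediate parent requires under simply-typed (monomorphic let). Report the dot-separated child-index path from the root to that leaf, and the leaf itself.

Derivation:
  unify Bool ~ Bool
  unify Bool ~ Int
  FAIL: mismatch Bool ~ Int

Answer: 1.0 : true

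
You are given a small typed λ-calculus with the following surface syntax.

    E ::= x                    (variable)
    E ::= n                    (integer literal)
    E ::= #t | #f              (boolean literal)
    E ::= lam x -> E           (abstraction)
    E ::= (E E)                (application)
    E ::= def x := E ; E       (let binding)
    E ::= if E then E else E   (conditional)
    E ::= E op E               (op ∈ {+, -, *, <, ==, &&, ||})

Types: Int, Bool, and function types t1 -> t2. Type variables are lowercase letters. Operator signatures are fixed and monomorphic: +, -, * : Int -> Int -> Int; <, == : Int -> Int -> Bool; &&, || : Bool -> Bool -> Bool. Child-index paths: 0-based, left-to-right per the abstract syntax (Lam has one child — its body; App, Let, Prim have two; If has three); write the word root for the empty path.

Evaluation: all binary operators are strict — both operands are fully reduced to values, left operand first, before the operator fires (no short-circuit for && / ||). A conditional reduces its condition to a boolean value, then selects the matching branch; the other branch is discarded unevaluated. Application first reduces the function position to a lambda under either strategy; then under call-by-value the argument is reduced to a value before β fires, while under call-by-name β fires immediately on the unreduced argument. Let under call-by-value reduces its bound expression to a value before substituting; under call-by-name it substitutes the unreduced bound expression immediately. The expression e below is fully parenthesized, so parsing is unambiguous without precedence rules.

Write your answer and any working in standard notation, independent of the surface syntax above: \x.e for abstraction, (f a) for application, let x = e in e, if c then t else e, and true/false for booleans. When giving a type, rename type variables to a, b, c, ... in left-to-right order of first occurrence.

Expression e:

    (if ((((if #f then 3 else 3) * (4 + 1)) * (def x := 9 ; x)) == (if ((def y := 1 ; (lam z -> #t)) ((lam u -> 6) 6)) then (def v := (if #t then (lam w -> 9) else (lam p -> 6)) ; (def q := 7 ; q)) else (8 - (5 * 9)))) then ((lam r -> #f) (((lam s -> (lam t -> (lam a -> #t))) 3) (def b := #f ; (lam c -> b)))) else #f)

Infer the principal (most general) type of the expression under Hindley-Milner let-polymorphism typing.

Answer: Bool

Working:
  unify Bool ~ Bool
  unify Int ~ Int
  unify Int ~ Int
  unify Int ~ Int
  unify Int ~ Int
  unify Int ~ Int
  unify Int ~ Int
let x : Int
x : Int
  unify Int ~ Int
  unify Int ~ Int
let y : Int
\z._ : a -> Bool
\u._ : b -> Int
  unify b -> Int ~ Int -> c
  unify b ~ Int
  unify Int ~ c
_ _ : Int
  unify a -> Bool ~ Int -> d
  unify a ~ Int
  unify Bool ~ d
_ _ : Bool
  unify Bool ~ Bool
  unify Bool ~ Bool
\w._ : e -> Int
\p._ : f -> Int
  unify e -> Int ~ f -> Int
  unify e ~ f
  unify Int ~ Int
let v : forall. f -> Int
let q : Int
q : Int
  unify Int ~ Int
  unify Int ~ Int
  unify Int ~ Int
  unify Int ~ Int
  unify Int ~ Int
  unify Int ~ Int
  unify Bool ~ Bool
\r._ : g -> Bool
\a._ : j -> Bool
\t._ : i -> j -> Bool
\s._ : h -> i -> j -> Bool
  unify h -> i -> j -> Bool ~ Int -> k
  unify h ~ Int
  unify i -> j -> Bool ~ k
_ _ : i -> j -> Bool
let b : Bool
b : Bool
\c._ : l -> Bool
  unify i -> j -> Bool ~ (l -> Bool) -> m
  unify i ~ l -> Bool
  unify j -> Bool ~ m
_ _ : j -> Bool
  unify g -> Bool ~ (j -> Bool) -> n
  unify g ~ j -> Bool
  unify Bool ~ n
_ _ : Bool
  unify Bool ~ Bool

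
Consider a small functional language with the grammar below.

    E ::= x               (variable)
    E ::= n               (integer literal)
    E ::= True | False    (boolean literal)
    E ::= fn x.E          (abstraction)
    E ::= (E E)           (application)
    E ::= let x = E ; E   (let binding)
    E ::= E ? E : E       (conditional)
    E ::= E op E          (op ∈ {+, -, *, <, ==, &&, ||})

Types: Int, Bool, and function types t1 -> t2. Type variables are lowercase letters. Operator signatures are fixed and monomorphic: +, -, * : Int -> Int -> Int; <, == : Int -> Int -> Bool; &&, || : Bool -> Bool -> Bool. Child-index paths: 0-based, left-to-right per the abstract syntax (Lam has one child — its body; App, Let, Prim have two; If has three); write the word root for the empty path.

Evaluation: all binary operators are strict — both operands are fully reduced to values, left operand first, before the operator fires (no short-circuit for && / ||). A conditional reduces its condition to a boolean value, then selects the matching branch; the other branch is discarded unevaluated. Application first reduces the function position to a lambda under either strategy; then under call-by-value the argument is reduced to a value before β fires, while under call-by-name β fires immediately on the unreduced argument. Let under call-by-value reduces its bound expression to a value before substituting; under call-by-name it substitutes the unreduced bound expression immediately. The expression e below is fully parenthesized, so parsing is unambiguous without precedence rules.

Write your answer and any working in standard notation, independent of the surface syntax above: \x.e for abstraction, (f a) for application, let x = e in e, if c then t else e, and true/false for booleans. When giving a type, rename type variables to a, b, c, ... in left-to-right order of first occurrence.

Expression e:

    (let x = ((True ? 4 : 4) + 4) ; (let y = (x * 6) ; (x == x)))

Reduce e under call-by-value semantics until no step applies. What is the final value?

Working:
step 0: (let x = ((if true then 4 else 4) + 4) in (let y = (x * 6) in (x == x)))
step 1: [if@0.0] (let x = (4 + 4) in (let y = (x * 6) in (x == x)))
step 2: [delta@0] (let x = 8 in (let y = (x * 6) in (x == x)))
step 3: [let@root] (let y = (8 * 6) in (8 == 8))
step 4: [delta@0] (let y = 48 in (8 == 8))
step 5: [let@root] (8 == 8)
step 6: [delta@root] true

Answer: true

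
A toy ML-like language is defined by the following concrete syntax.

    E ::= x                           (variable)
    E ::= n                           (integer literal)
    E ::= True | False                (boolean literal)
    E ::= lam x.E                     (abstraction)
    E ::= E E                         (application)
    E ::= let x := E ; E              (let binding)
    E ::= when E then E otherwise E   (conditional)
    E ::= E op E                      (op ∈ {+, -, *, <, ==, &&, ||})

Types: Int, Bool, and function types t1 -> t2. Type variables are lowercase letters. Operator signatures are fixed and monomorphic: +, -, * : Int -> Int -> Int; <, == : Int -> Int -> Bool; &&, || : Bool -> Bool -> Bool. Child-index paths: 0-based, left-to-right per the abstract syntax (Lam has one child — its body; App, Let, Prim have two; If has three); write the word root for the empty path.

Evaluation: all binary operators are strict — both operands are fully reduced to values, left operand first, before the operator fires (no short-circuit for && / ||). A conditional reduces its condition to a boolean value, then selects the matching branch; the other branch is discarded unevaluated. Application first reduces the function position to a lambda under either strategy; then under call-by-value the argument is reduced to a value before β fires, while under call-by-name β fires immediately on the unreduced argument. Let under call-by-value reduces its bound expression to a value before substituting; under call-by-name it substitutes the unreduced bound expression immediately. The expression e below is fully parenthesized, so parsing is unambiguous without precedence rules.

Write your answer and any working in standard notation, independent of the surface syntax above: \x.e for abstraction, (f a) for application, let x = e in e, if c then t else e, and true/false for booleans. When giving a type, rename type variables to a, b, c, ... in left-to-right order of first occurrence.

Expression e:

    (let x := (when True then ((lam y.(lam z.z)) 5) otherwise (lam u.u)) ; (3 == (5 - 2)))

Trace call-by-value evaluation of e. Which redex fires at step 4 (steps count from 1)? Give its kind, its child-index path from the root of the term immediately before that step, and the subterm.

Answer: delta at 1 : (5 - 2)

Trace:
step 0: (let x = (if true then ((\y.(\z.z)) 5) else (\u.u)) in (3 == (5 - 2)))
step 1: [if@0] (let x = ((\y.(\z.z)) 5) in (3 == (5 - 2)))
step 2: [beta@0] (let x = (\z.z) in (3 == (5 - 2)))
step 3: [let@root] (3 == (5 - 2))
step 4: [delta@1] (3 == 3)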